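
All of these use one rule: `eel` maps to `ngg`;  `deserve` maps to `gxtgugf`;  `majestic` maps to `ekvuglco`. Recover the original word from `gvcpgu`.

senate

The output letters match the input read backwards, each shifted +2: eel reversed is lee. The word is reversed, then every letter is shifted forward by 2.
Decoding gvcpgu: shift back: g−2=e, v−2=t, c−2=a, p−2=n, g−2=e, u−2=s → etanes; then reverse → senate.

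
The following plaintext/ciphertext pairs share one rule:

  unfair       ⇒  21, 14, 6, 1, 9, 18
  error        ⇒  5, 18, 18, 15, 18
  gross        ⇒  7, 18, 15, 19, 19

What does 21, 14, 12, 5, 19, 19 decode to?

Letters become their 1-indexed alphabet positions: a=1 … z=26.
Reversing it on 21, 14, 12, 5, 19, 19: 21=u, 14=n, 12=l, 5=e, 19=s, 19=s.

unless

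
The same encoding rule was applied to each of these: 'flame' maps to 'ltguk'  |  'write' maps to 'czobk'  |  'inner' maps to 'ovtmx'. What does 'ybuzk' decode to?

store

It's a Vigenère-style cipher with numeric key [6,8]: position i shifts by key[i mod 2].
Undoing it on ybuzk: y−6=s, b−8=t, u−6=o, z−8=r, k−6=e.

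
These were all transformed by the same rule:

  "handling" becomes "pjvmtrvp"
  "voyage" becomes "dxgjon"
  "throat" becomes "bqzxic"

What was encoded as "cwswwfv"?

unknown

Shifts by position in handling: pos 0: h→p (+8), pos 1: a→j (+9), pos 2: n→v (+8), pos 3: d→m (+9) — repeating every 2. The shifts repeat in a cycle of length 2: positions 0,1,… shift by +8, +9, then the pattern repeats.
Reversing it on cwswwfv: c−8=u, w−9=n, s−8=k, w−9=n, w−8=o, f−9=w, v−8=n.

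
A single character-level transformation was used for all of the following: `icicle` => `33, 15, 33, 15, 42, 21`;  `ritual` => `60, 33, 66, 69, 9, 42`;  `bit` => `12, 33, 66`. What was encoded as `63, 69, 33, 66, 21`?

Each letter becomes 3×(its alphabet position, a=1..z=26) + 6.
Decoding 63, 69, 33, 66, 21: 63→(63−6)÷3=19=s, 69→(69−6)÷3=21=u, 33→(33−6)÷3=9=i, 66→(66−6)÷3=20=t, 21→(21−6)÷3=5=e.

suite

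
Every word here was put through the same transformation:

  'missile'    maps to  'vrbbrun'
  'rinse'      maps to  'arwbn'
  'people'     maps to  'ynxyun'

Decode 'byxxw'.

Compare letters: m→v is +9, i→r is +9, s→b is +9 — a constant shift. It's a constant shift of +9 (ROT9).
Decoding byxxw: b−9=s, y−9=p, x−9=o, x−9=o, w−9=n.

spoon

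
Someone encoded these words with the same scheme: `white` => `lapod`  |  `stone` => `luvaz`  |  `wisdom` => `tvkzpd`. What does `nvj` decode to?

cog

The output letters match the input read backwards, each shifted +7: white reversed is etihw. Two steps: reverse the string, then apply a Caesar shift of +7.
Undoing it on nvj: shift back: n−7=g, v−7=o, j−7=c → goc; then reverse → cog.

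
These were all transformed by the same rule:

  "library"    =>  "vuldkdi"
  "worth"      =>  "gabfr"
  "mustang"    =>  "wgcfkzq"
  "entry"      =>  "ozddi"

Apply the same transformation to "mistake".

It's a Vigenère-style cipher with numeric key [10,12]: position i shifts by key[i mod 2].
On mistake: m+10=w, i+12=u, s+10=c, t+12=f, a+10=k, k+12=w, e+10=o.

wucfkwo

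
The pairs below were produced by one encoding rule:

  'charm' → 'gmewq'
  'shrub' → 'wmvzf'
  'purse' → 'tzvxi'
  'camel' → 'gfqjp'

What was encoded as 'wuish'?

Shifts by position in charm: pos 0: c→g (+4), pos 1: h→m (+5), pos 2: a→e (+4), pos 3: r→w (+5) — repeating every 2. The shifts repeat in a cycle of length 2: positions 0,1,… shift by +4, +5, then the pattern repeats.
Reversing it on wuish: w−4=s, u−5=p, i−4=e, s−5=n, h−4=d.

spend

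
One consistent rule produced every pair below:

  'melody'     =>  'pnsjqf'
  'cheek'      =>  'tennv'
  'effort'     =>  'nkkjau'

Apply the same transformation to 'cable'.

m(12)→p(15) and e(4)→n(13) fit y≡23x+25 (mod 26); the inverse of 23 mod 26 is 17. Treating letters as 0–25, the rule is x ↦ 23x + 25 (mod 26).
On cable: c(2)→23·2+25≡19=t; a(0)→23·0+25≡25=z; b(1)→23·1+25≡22=w; l(11)→23·11+25≡18=s; e(4)→23·4+25≡13=n (all mod 26).

tzwsn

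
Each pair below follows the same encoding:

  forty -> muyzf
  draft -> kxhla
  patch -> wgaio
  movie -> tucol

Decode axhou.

train

A repeating key of period 2 is used — shifts +7, +6 over and over.
Decoding axhou: a−7=t, x−6=r, h−7=a, o−6=i, u−7=n.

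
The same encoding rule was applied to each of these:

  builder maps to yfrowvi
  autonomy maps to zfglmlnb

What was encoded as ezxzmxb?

vacancy

Each pair mirrors across the alphabet (b↔y, u↔f, i↔r): positions sum to 25. This is the alphabet-reversal cipher (Atbash): a becomes z, b becomes y, etc.
Reversing it on ezxzmxb: e↔v, z↔a, x↔c, z↔a, m↔n, x↔c, b↔y.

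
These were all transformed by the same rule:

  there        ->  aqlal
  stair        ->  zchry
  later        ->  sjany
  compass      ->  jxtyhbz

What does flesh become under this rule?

Shifts by position in there: pos 0: t→a (+7), pos 1: h→q (+9), pos 2: e→l (+7), pos 3: r→a (+9) — repeating every 2. A repeating key of period 2 is used — shifts +7, +9 over and over.
On flesh: f+7=m, l+9=u, e+7=l, s+9=b, h+7=o.

mulbo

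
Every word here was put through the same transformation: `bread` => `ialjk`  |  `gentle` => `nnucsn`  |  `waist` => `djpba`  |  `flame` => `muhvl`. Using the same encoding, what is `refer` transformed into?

The shifts repeat in a cycle of length 2: positions 0,1,… shift by +7, +9, then the pattern repeats.
For refer: r+7=y, e+9=n, f+7=m, e+9=n, r+7=y.

ynmny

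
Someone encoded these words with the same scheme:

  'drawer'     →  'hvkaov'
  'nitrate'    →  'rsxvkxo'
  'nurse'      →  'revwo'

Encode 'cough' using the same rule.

gyekl

The shift depends on letter class: consonant d→h is +4, but vowel a→k is +10. Vowels shift forward by 10 and consonants shift forward by 4.
Applying it to cough: c(cons)+4=g, o(vowel)+10=y, u(vowel)+10=e, g(cons)+4=k, h(cons)+4=l.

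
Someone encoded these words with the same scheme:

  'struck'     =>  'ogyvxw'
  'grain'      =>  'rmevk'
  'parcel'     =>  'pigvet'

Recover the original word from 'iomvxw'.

strike

The output letters match the input read backwards, each shifted +4: struck reversed is kcurts. The word is reversed, then every letter is shifted forward by 4.
Undoing it on iomvxw: shift back: i−4=e, o−4=k, m−4=i, v−4=r, x−4=t, w−4=s → ekirts; then reverse → strike.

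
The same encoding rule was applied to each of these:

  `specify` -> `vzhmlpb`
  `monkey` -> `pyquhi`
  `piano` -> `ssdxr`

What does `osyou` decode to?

liver

Shifts by position in specify: pos 0: s→v (+3), pos 1: p→z (+10), pos 2: e→h (+3), pos 3: c→m (+10) — repeating every 2. The shifts repeat in a cycle of length 2: positions 0,1,… shift by +3, +10, then the pattern repeats.
Decoding osyou: o−3=l, s−10=i, y−3=v, o−10=e, u−3=r.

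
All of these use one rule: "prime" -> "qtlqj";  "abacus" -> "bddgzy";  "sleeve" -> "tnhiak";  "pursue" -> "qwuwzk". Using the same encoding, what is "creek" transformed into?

In prime: p→q is +1, r→t is +2, i→l is +3, m→q is +4 — the shift increases by 1 each position. Letter i (0-indexed) is shifted by i+1, so successive shifts are 1, 2, 3, ….
On creek: c+1=d, r+2=t, e+3=h, e+4=i, k+5=p.

dthip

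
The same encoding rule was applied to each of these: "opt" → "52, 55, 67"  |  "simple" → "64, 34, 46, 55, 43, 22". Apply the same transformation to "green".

28, 61, 22, 22, 49

o(#15)→52 and p(#16)→55: differences scale by 3, so n = 3·pos + 7. With a=1..z=26, the number is 3·pos + 7.
Applying it to green: g=7→28, r=18→61, e=5→22, e=5→22, n=14→49.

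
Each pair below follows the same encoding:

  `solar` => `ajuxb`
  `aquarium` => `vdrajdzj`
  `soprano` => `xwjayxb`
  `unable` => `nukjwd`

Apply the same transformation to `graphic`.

The output letters match the input read backwards, each shifted +9: solar reversed is ralos. Read the word backwards and shift each letter +9.
On graphic: reverse → cihparg; then shift: c+9=l, i+9=r, h+9=q, p+9=y, a+9=j, r+9=a, g+9=p.

lrqyjap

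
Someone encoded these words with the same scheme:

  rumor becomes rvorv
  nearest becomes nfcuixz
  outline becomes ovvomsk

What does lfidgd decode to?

legacy

Each letter shifts forward by its position index (0, 1, 2, …) — the shift grows by one for each successive letter.
Reversing it on lfidgd: l−0=l, f−1=e, i−2=g, d−3=a, g−4=c, d−5=y.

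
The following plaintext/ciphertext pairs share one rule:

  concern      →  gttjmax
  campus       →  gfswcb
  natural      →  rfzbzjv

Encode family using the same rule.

Letter i (0-indexed) is shifted by i+4, so successive shifts are 4, 5, 6, ….
On family: f+4=j, a+5=f, m+6=s, i+7=p, l+8=t, y+9=h.

jfspth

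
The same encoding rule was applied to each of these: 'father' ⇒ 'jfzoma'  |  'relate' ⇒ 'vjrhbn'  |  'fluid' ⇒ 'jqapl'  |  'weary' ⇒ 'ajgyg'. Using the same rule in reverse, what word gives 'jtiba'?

The shift increases by 1 at each position, starting from +4: 4, 5, 6, ….
Decoding jtiba: j−4=f, t−5=o, i−6=c, b−7=u, a−8=s.

focus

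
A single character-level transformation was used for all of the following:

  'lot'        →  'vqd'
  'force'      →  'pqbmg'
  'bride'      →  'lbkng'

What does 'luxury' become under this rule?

vwhwbi

The shift depends on letter class: consonant l→v is +10, but vowel o→q is +2. Two shifts are in play — +2 for a/e/i/o/u, +10 for every other letter.
Applying it to luxury: l(cons)+10=v, u(vowel)+2=w, x(cons)+10=h, u(vowel)+2=w, r(cons)+10=b, y(cons)+10=i.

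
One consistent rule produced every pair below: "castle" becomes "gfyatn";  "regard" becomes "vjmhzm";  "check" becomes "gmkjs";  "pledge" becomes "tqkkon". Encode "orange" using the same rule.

In castle: c→g is +4, a→f is +5, s→y is +6, t→a is +7 — the shift increases by 1 each position. Each letter shifts forward by (position + 4), i.e. 4, 5, 6, … — the shift grows by one for each successive letter.
On orange: o+4=s, r+5=w, a+6=g, n+7=u, g+8=o, e+9=n.

swguon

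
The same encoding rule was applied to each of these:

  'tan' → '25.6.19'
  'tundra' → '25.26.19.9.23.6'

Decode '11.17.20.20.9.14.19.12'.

Letters become their 1-based position plus 5 (so a→6, b→7, …).
Decoding 11.17.20.20.9.14.19.12: 11→(11−5)÷1=6=f, 17→(17−5)÷1=12=l, 20→(20−5)÷1=15=o, 20→(20−5)÷1=15=o, 9→(9−5)÷1=4=d, 14→(14−5)÷1=9=i, 19→(19−5)÷1=14=n, 12→(12−5)÷1=7=g.

flooding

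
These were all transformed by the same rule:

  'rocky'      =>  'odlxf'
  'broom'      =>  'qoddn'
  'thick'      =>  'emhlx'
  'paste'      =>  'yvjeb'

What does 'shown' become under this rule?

jmdpi

r(17)→o(14) and o(14)→d(3) fit y≡21x+21 (mod 26); the inverse of 21 mod 26 is 5. Treating letters as 0–25, the rule is x ↦ 21x + 21 (mod 26).
For shown: s(18)→21·18+21≡9=j; h(7)→21·7+21≡12=m; o(14)→21·14+21≡3=d; w(22)→21·22+21≡15=p; n(13)→21·13+21≡8=i (all mod 26).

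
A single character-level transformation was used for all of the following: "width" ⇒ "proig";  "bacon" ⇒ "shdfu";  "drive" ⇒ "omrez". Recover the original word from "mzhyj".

realm

Treating letters as 0–25, the rule is x ↦ 11x + 7 (mod 26).
Reversing it on mzhyj: m(12)→19·(12−7)≡17=r; z(25)→19·(25−7)≡4=e; h(7)→19·(7−7)≡0=a; y(24)→19·(24−7)≡11=l; j(9)→19·(9−7)≡12=m (all mod 26).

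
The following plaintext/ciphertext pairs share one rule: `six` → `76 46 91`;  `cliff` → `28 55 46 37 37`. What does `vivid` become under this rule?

85 46 85 46 31

s(#19)→76 and i(#9)→46: differences scale by 3, so n = 3·pos + 19. With a=1..z=26, the number is 3·pos + 19.
On vivid: v=22→85, i=9→46, v=22→85, i=9→46, d=4→31.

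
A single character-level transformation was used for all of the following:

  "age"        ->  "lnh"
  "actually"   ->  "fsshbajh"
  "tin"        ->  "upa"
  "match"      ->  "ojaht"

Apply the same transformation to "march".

ojyht

Two steps: reverse the string, then apply a Caesar shift of +7.
On march: reverse → hcram; then shift: h+7=o, c+7=j, r+7=y, a+7=h, m+7=t.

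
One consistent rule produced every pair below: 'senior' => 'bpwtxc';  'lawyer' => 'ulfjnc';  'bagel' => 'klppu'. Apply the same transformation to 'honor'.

Shifts by position in senior: pos 0: s→b (+9), pos 1: e→p (+11), pos 2: n→w (+9), pos 3: i→t (+11) — repeating every 2. The shifts repeat in a cycle of length 2: positions 0,1,… shift by +9, +11, then the pattern repeats.
For honor: h+9=q, o+11=z, n+9=w, o+11=z, r+9=a.

qzwza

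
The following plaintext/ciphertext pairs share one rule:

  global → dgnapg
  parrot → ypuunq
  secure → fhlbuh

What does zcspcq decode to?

infant

g(6)→d(3) and l(11)→g(6) fit y≡11x+15 (mod 26); the inverse of 11 mod 26 is 19. Each letter's alphabet position (a=0..z=25) is mapped through 11·x+15 mod 26 — an affine cipher.
Reversing it on zcspcq: z(25)→19·(25−15)≡8=i; c(2)→19·(2−15)≡13=n; s(18)→19·(18−15)≡5=f; p(15)→19·(15−15)≡0=a; c(2)→19·(2−15)≡13=n; q(16)→19·(16−15)≡19=t (all mod 26).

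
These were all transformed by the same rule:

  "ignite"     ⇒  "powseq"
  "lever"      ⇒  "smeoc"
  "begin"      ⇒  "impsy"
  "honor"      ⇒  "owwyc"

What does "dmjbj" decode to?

In ignite: i→p is +7, g→o is +8, n→w is +9, i→s is +10 — the shift increases by 1 each position. Each letter shifts forward by (position + 7), i.e. 7, 8, 9, … — the shift grows by one for each successive letter.
Decoding dmjbj: d−7=w, m−8=e, j−9=a, b−10=r, j−11=y.

weary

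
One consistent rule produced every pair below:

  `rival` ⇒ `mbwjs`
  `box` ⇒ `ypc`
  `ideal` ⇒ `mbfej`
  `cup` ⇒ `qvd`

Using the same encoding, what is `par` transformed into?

sbq

The output letters match the input read backwards, each shifted +1: rival reversed is lavir. Two steps: reverse the string, then apply a Caesar shift of +1.
On par: reverse → rap; then shift: r+1=s, a+1=b, p+1=q.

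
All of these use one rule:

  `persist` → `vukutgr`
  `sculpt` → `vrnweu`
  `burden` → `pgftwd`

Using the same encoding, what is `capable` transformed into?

gndcrce

The output letters match the input read backwards, each shifted +2: persist reversed is tsisrep. Two steps: reverse the string, then apply a Caesar shift of +2.
On capable: reverse → elbapac; then shift: e+2=g, l+2=n, b+2=d, a+2=c, p+2=r, a+2=c, c+2=e.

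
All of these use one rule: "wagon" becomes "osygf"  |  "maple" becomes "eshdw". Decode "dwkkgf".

lesson

Every letter moves 18 places later in the alphabet, wrapping around z→a.
Decoding dwkkgf: d−18=l, w−18=e, k−18=s, k−18=s, g−18=o, f−18=n.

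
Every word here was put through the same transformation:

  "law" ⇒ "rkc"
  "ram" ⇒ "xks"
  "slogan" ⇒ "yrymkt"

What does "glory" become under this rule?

Vowels shift forward by 10 and consonants shift forward by 6.
Applying it to glory: g(cons)+6=m, l(cons)+6=r, o(vowel)+10=y, r(cons)+6=x, y(cons)+6=e.

mryxe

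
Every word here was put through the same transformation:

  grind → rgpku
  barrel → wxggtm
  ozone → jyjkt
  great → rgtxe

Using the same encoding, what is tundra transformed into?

This is an affine cipher: with a=0,…,z=25, each position x becomes (25x+23) mod 26.
For tundra: t(19)→25·19+23≡4=e; u(20)→25·20+23≡3=d; n(13)→25·13+23≡10=k; d(3)→25·3+23≡20=u; r(17)→25·17+23≡6=g; a(0)→25·0+23≡23=x (all mod 26).

edkugx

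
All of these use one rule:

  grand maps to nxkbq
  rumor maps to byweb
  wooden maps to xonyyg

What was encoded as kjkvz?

plaza

The output letters match the input read backwards, each shifted +10: grand reversed is dnarg. Read the word backwards and shift each letter +10.
Undoing it on kjkvz: shift back: k−10=a, j−10=z, k−10=a, v−10=l, z−10=p → azalp; then reverse → plaza.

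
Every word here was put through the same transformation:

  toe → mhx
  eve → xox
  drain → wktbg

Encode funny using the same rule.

Compare letters: t→m is +19, o→h is +19, e→x is +19 — a constant shift. It's a constant shift of +19 (ROT19).
Applying it to funny: f+19=y, u+19=n, n+19=g, n+19=g, y+19=r.

ynggr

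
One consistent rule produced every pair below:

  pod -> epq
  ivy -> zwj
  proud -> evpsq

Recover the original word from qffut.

steep

The output letters match the input read backwards, each shifted +1: pod reversed is dop. The word is reversed, then every letter is shifted forward by 1.
Undoing it on qffut: shift back: q−1=p, f−1=e, f−1=e, u−1=t, t−1=s → peets; then reverse → steep.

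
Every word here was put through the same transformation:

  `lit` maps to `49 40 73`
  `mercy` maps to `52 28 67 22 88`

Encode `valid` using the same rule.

l(#12)→49 and i(#9)→40: differences scale by 3, so n = 3·pos + 13. Each letter becomes 3×(its alphabet position, a=1..z=26) + 13.
Applying it to valid: v=22→79, a=1→16, l=12→49, i=9→40, d=4→25.

79 16 49 40 25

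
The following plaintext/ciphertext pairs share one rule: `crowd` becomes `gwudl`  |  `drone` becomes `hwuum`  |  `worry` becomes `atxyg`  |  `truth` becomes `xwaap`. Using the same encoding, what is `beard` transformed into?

fjgyl

In crowd: c→g is +4, r→w is +5, o→u is +6, w→d is +7 — the shift increases by 1 each position. Letter i (0-indexed) is shifted by i+4, so successive shifts are 4, 5, 6, ….
For beard: b+4=f, e+5=j, a+6=g, r+7=y, d+8=l.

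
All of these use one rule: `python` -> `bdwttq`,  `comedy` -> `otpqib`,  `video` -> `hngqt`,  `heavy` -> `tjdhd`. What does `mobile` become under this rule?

It's a Vigenère-style cipher with numeric key [12,5,3]: position i shifts by key[i mod 3].
For mobile: m+12=y, o+5=t, b+3=e, i+12=u, l+5=q, e+3=h.

yteuqh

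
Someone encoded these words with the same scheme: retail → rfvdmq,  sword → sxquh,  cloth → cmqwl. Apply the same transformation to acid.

In retail: r→r is +0, e→f is +1, t→v is +2, a→d is +3 — the shift increases by 1 each position. The shift increases by 1 at each position, starting from +0: 0, 1, 2, ….
On acid: a+0=a, c+1=d, i+2=k, d+3=g.

adkg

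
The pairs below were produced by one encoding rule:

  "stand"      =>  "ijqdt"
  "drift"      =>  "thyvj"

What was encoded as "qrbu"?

able

Compare letters: s→i is +16, t→j is +16, a→q is +16 — a constant shift. It's a constant shift of +16 (ROT16).
Reversing it on qrbu: q−16=a, r−16=b, b−16=l, u−16=e.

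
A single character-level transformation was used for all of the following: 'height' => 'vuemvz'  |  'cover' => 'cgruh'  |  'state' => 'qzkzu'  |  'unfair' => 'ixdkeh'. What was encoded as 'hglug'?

h(7)→v(21) and e(4)→u(20) fit y≡9x+10 (mod 26); the inverse of 9 mod 26 is 3. Treating letters as 0–25, the rule is x ↦ 9x + 10 (mod 26).
Reversing it on hglug: h(7)→3·(7−10)≡17=r; g(6)→3·(6−10)≡14=o; l(11)→3·(11−10)≡3=d; u(20)→3·(20−10)≡4=e; g(6)→3·(6−10)≡14=o (all mod 26).

rodeo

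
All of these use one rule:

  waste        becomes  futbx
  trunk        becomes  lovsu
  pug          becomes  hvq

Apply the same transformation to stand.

The output letters match the input read backwards, each shifted +1: waste reversed is etsaw. Read the word backwards and shift each letter +1.
On stand: reverse → dnats; then shift: d+1=e, n+1=o, a+1=b, t+1=u, s+1=t.

eobut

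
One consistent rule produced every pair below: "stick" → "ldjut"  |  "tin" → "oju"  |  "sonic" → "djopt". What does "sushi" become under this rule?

Read the word backwards and shift each letter +1.
Applying it to sushi: reverse → ihsus; then shift: i+1=j, h+1=i, s+1=t, u+1=v, s+1=t.

jitvt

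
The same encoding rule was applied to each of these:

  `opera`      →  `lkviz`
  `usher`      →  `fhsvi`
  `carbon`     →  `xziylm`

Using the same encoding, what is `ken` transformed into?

pvm

Each pair mirrors across the alphabet (o↔l, p↔k, e↔v): positions sum to 25. Letters are reflected about the middle of the alphabet (position → 25−position): Atbash.
Applying it to ken: k↔p, e↔v, n↔m.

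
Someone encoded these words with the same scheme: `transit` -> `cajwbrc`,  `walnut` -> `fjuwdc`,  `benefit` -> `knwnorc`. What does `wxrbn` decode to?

noise

Compare letters: t→c is +9, r→a is +9, a→j is +9 — a constant shift. Each letter is shifted forward by 9 in the alphabet (a Caesar shift of +9).
Decoding wxrbn: w−9=n, x−9=o, r−9=i, b−9=s, n−9=e.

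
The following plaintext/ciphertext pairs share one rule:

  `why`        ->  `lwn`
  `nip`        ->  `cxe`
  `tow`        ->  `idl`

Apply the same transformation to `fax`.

upm

Compare letters: w→l is +15, h→w is +15, y→n is +15 — a constant shift. Every letter moves 15 places later in the alphabet, wrapping around z→a.
For fax: f+15=u, a+15=p, x+15=m.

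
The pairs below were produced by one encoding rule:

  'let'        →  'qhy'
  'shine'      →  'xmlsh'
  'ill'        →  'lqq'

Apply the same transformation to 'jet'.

ohy

The shift depends on letter class: consonant l→q is +5, but vowel e→h is +3. Two shifts are in play — +3 for a/e/i/o/u, +5 for every other letter.
Applying it to jet: j(cons)+5=o, e(vowel)+3=h, t(cons)+5=y.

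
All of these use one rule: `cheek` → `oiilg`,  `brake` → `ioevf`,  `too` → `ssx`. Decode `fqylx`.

The output letters match the input read backwards, each shifted +4: cheek reversed is keehc. The word is reversed, then every letter is shifted forward by 4.
Reversing it on fqylx: shift back: f−4=b, q−4=m, y−4=u, l−4=h, x−4=t → bmuht; then reverse → thumb.

thumb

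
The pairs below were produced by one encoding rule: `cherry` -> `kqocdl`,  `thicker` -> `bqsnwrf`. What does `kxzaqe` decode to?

copper

Each letter shifts forward by (position + 8), i.e. 8, 9, 10, … — the shift grows by one for each successive letter.
Reversing it on kxzaqe: k−8=c, x−9=o, z−10=p, a−11=p, q−12=e, e−13=r.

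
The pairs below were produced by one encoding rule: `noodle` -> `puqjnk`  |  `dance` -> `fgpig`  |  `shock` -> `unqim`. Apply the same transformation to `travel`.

vxcbgr

Shifts by position in noodle: pos 0: n→p (+2), pos 1: o→u (+6), pos 2: o→q (+2), pos 3: d→j (+6) — repeating every 2. The shifts repeat in a cycle of length 2: positions 0,1,… shift by +2, +6, then the pattern repeats.
Applying it to travel: t+2=v, r+6=x, a+2=c, v+6=b, e+2=g, l+6=r.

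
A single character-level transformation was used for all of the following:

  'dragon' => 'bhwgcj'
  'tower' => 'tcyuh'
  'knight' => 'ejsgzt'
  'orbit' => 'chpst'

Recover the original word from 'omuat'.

This is an affine cipher: with a=0,…,z=25, each position x becomes (19x+22) mod 26.
Reversing it on omuat: o(14)→11·(14−22)≡16=q; m(12)→11·(12−22)≡20=u; u(20)→11·(20−22)≡4=e; a(0)→11·(0−22)≡18=s; t(19)→11·(19−22)≡19=t (all mod 26).

quest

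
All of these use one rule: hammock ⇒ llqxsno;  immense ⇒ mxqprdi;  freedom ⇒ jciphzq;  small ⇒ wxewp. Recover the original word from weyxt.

Shifts by position in hammock: pos 0: h→l (+4), pos 1: a→l (+11), pos 2: m→q (+4), pos 3: m→x (+11) — repeating every 2. A repeating key of period 2 is used — shifts +4, +11 over and over.
Decoding weyxt: w−4=s, e−11=t, y−4=u, x−11=m, t−4=p.

stump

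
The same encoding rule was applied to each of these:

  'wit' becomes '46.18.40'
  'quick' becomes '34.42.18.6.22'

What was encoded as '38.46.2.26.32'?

swamp

w(#23)→46 and i(#9)→18: differences scale by 2, so n = 2·pos + 0. The formula is n = 2×(alphabet index, a=1).
Decoding 38.46.2.26.32: 38→(38−0)÷2=19=s, 46→(46−0)÷2=23=w, 2→(2−0)÷2=1=a, 26→(26−0)÷2=13=m, 32→(32−0)÷2=16=p.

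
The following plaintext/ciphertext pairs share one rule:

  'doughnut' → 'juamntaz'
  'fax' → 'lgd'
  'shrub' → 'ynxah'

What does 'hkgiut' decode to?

beacon

Compare letters: d→j is +6, o→u is +6, u→a is +6 — a constant shift. This is a Caesar cipher with shift 6.
Undoing it on hkgiut: h−6=b, k−6=e, g−6=a, i−6=c, u−6=o, t−6=n.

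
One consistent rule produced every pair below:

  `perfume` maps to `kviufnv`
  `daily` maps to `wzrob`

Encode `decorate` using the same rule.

wvxlizgv

Each pair mirrors across the alphabet (p↔k, e↔v, r↔i): positions sum to 25. This is the alphabet-reversal cipher (Atbash): a becomes z, b becomes y, etc.
On decorate: d↔w, e↔v, c↔x, o↔l, r↔i, a↔z, t↔g, e↔v.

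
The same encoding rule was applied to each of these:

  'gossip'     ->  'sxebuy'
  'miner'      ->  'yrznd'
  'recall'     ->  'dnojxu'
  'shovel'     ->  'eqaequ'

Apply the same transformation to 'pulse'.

bdxbq

Shifts by position in gossip: pos 0: g→s (+12), pos 1: o→x (+9), pos 2: s→e (+12), pos 3: s→b (+9) — repeating every 2. A repeating key of period 2 is used — shifts +12, +9 over and over.
Applying it to pulse: p+12=b, u+9=d, l+12=x, s+9=b, e+12=q.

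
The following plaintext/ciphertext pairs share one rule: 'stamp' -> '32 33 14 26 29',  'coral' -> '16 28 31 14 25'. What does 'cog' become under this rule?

Letters become their 1-based position plus 13 (so a→14, b→15, …).
On cog: c=3→16, o=15→28, g=7→20.

16 28 20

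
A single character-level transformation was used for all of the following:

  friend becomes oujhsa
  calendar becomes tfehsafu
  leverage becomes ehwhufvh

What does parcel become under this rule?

This is an affine cipher: with a=0,…,z=25, each position x becomes (7x+5) mod 26.
For parcel: p(15)→7·15+5≡6=g; a(0)→7·0+5≡5=f; r(17)→7·17+5≡20=u; c(2)→7·2+5≡19=t; e(4)→7·4+5≡7=h; l(11)→7·11+5≡4=e (all mod 26).

gfuthe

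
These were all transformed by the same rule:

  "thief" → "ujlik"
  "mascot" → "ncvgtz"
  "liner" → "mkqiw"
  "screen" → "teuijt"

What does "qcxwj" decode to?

In thief: t→u is +1, h→j is +2, i→l is +3, e→i is +4 — the shift increases by 1 each position. The shift increases by 1 at each position, starting from +1: 1, 2, 3, ….
Reversing it on qcxwj: q−1=p, c−2=a, x−3=u, w−4=s, j−5=e.

pause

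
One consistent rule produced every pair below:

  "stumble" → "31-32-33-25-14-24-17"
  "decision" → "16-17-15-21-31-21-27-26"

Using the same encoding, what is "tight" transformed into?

32-21-19-20-32

s is letter #19 and maps to 31: an offset of 12. Each letter is replaced by its alphabet position (a=1..z=26) + 12.
Applying it to tight: t=20→32, i=9→21, g=7→19, h=8→20, t=20→32.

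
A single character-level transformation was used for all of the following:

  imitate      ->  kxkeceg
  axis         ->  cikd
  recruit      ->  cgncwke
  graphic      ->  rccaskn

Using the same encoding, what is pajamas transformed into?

acucxcd

Two shifts are in play — +2 for a/e/i/o/u, +11 for every other letter.
On pajamas: p(cons)+11=a, a(vowel)+2=c, j(cons)+11=u, a(vowel)+2=c, m(cons)+11=x, a(vowel)+2=c, s(cons)+11=d.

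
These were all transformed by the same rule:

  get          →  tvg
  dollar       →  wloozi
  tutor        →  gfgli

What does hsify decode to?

This is the alphabet-reversal cipher (Atbash): a becomes z, b becomes y, etc.
Reversing it on hsify: h↔s, s↔h, i↔r, f↔u, y↔b.

shrub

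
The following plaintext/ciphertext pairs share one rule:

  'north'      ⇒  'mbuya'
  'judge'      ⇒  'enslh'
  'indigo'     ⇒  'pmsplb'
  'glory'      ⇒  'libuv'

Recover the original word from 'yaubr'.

n(13)→m(12) and o(14)→b(1) fit y≡15x+25 (mod 26); the inverse of 15 mod 26 is 7. This is an affine cipher: with a=0,…,z=25, each position x becomes (15x+25) mod 26.
Decoding yaubr: y(24)→7·(24−25)≡19=t; a(0)→7·(0−25)≡7=h; u(20)→7·(20−25)≡17=r; b(1)→7·(1−25)≡14=o; r(17)→7·(17−25)≡22=w (all mod 26).

throw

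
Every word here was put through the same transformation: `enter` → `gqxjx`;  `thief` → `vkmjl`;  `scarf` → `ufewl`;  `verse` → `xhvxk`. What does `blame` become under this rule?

doerk

In enter: e→g is +2, n→q is +3, t→x is +4, e→j is +5 — the shift increases by 1 each position. Each letter shifts forward by (position + 2), i.e. 2, 3, 4, … — the shift grows by one for each successive letter.
On blame: b+2=d, l+3=o, a+4=e, m+5=r, e+6=k.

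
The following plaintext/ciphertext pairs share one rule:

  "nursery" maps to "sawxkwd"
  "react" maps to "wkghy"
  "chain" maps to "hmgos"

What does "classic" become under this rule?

The shift depends on letter class: consonant n→s is +5, but vowel u→a is +6. The rule splits by letter class: vowels +6, consonants +5.
For classic: c(cons)+5=h, l(cons)+5=q, a(vowel)+6=g, s(cons)+5=x, s(cons)+5=x, i(vowel)+6=o, c(cons)+5=h.

hqgxxoh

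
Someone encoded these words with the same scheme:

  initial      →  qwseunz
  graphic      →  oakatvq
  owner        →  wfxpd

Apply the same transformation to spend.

ayoyp

Letter i (0-indexed) is shifted by i+8, so successive shifts are 8, 9, 10, ….
For spend: s+8=a, p+9=y, e+10=o, n+11=y, d+12=p.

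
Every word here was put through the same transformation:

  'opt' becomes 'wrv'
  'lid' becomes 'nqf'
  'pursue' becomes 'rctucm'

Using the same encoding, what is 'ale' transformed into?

The shift depends on letter class: consonant p→r is +2, but vowel o→w is +8. Two shifts are in play — +8 for a/e/i/o/u, +2 for every other letter.
Applying it to ale: a(vowel)+8=i, l(cons)+2=n, e(vowel)+8=m.

inm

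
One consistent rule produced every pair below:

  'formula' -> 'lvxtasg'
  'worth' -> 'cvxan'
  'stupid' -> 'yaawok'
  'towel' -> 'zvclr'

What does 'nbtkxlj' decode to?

A repeating key of period 2 is used — shifts +6, +7 over and over.
Reversing it on nbtkxlj: n−6=h, b−7=u, t−6=n, k−7=d, x−6=r, l−7=e, j−6=d.

hundred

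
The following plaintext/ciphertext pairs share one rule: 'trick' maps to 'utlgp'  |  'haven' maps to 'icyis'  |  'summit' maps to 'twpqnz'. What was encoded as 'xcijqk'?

waffle

Each letter shifts forward by (position + 1), i.e. 1, 2, 3, … — the shift grows by one for each successive letter.
Undoing it on xcijqk: x−1=w, c−2=a, i−3=f, j−4=f, q−5=l, k−6=e.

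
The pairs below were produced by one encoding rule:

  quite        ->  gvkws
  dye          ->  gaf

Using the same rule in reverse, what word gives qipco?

mango

Two steps: reverse the string, then apply a Caesar shift of +2.
Undoing it on qipco: shift back: q−2=o, i−2=g, p−2=n, c−2=a, o−2=m → ognam; then reverse → mango.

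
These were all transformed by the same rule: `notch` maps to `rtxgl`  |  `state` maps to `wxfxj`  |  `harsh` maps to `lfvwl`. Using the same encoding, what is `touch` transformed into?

xtzgl

Two shifts are in play — +5 for a/e/i/o/u, +4 for every other letter.
On touch: t(cons)+4=x, o(vowel)+5=t, u(vowel)+5=z, c(cons)+4=g, h(cons)+4=l.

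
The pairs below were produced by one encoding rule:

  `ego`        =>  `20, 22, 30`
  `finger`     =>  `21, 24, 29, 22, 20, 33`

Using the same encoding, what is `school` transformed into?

Each letter is replaced by its alphabet position (a=1..z=26) + 15.
For school: s=19→34, c=3→18, h=8→23, o=15→30, o=15→30, l=12→27.

34, 18, 23, 30, 30, 27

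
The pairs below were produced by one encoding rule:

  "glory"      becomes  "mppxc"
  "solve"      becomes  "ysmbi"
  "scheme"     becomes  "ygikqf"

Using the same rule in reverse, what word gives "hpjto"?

blink

Shifts by position in glory: pos 0: g→m (+6), pos 1: l→p (+4), pos 2: o→p (+1), pos 3: r→x (+6), pos 4: y→c (+4) — repeating every 3. The shifts repeat in a cycle of length 3: positions 0,1,… shift by +6, +4, +1, then the pattern repeats.
Reversing it on hpjto: h−6=b, p−4=l, j−1=i, t−6=n, o−4=k.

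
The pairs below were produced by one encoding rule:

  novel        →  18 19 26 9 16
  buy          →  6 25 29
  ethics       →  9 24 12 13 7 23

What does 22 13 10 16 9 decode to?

rifle

n is letter #14 and maps to 18: an offset of 4. The number is (letter's place in the alphabet, a=1) + 4.
Decoding 22 13 10 16 9: 22→(22−4)÷1=18=r, 13→(13−4)÷1=9=i, 10→(10−4)÷1=6=f, 16→(16−4)÷1=12=l, 9→(9−4)÷1=5=e.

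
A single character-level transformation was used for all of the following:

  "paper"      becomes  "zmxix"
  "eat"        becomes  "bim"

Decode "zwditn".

flavor

Read the word backwards and shift each letter +8.
Reversing it on zwditn: shift back: z−8=r, w−8=o, d−8=v, i−8=a, t−8=l, n−8=f → rovalf; then reverse → flavor.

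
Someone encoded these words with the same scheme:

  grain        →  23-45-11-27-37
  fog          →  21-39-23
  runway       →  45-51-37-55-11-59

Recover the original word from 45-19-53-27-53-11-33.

g(#7)→23 and r(#18)→45: differences scale by 2, so n = 2·pos + 9. With a=1..z=26, the number is 2·pos + 9.
Reversing it on 45-19-53-27-53-11-33: 45→(45−9)÷2=18=r, 19→(19−9)÷2=5=e, 53→(53−9)÷2=22=v, 27→(27−9)÷2=9=i, 53→(53−9)÷2=22=v, 11→(11−9)÷2=1=a, 33→(33−9)÷2=12=l.

revival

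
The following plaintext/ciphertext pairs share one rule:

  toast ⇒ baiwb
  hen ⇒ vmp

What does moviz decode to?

range

The word is reversed, then every letter is shifted forward by 8.
Decoding moviz: shift back: m−8=e, o−8=g, v−8=n, i−8=a, z−8=r → egnar; then reverse → range.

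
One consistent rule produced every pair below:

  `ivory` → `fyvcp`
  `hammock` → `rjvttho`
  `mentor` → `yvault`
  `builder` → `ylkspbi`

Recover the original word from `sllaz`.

steel

The output letters match the input read backwards, each shifted +7: ivory reversed is yrovi. Read the word backwards and shift each letter +7.
Undoing it on sllaz: shift back: s−7=l, l−7=e, l−7=e, a−7=t, z−7=s → leets; then reverse → steel.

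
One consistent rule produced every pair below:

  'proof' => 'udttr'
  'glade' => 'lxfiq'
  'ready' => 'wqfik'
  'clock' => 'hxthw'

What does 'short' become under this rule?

xttwf

A repeating key of period 3 is used — shifts +5, +12, +5 over and over.
For short: s+5=x, h+12=t, o+5=t, r+5=w, t+12=f.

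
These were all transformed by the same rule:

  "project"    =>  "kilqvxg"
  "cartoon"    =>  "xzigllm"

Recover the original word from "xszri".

chair

Each pair mirrors across the alphabet (p↔k, r↔i, o↔l): positions sum to 25. Letters are reflected about the middle of the alphabet (position → 25−position): Atbash.
Decoding xszri: x↔c, s↔h, z↔a, r↔i, i↔r.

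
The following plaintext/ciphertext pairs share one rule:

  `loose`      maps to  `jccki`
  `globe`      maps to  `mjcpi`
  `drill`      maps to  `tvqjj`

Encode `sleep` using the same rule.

kjiir

l(11)→j(9) and o(14)→c(2) fit y≡15x+0 (mod 26); the inverse of 15 mod 26 is 7. This is an affine cipher: with a=0,…,z=25, each position x becomes (15x+0) mod 26.
For sleep: s(18)→15·18+0≡10=k; l(11)→15·11+0≡9=j; e(4)→15·4+0≡8=i; e(4)→15·4+0≡8=i; p(15)→15·15+0≡17=r (all mod 26).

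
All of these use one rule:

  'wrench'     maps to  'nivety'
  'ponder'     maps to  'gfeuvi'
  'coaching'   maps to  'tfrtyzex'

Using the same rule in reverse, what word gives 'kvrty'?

teach

Compare letters: w→n is +17, r→i is +17, e→v is +17 — a constant shift. It's a constant shift of +17 (ROT17).
Undoing it on kvrty: k−17=t, v−17=e, r−17=a, t−17=c, y−17=h.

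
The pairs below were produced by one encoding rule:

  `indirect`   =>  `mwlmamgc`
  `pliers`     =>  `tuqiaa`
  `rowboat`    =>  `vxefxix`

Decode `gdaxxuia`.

Shifts by position in indirect: pos 0: i→m (+4), pos 1: n→w (+9), pos 2: d→l (+8), pos 3: i→m (+4), pos 4: r→a (+9), pos 5: e→m (+8) — repeating every 3. It's a Vigenère-style cipher with numeric key [4,9,8]: position i shifts by key[i mod 3].
Reversing it on gdaxxuia: g−4=c, d−9=u, a−8=s, x−4=t, x−9=o, u−8=m, i−4=e, a−9=r.

customer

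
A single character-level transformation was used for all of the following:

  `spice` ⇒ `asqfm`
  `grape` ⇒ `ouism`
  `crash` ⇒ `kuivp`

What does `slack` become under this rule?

aoifs

Shifts by position in spice: pos 0: s→a (+8), pos 1: p→s (+3), pos 2: i→q (+8), pos 3: c→f (+3) — repeating every 2. The shifts repeat in a cycle of length 2: positions 0,1,… shift by +8, +3, then the pattern repeats.
For slack: s+8=a, l+3=o, a+8=i, c+3=f, k+8=s.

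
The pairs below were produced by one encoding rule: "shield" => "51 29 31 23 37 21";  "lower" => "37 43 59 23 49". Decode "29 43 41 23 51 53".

honest

The formula is n = 2×(alphabet index, a=1) + 13.
Decoding 29 43 41 23 51 53: 29→(29−13)÷2=8=h, 43→(43−13)÷2=15=o, 41→(41−13)÷2=14=n, 23→(23−13)÷2=5=e, 51→(51−13)÷2=19=s, 53→(53−13)÷2=20=t.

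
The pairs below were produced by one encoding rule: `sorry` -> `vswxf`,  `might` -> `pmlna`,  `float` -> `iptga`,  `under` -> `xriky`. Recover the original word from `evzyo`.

In sorry: s→v is +3, o→s is +4, r→w is +5, r→x is +6 — the shift increases by 1 each position. The shift increases by 1 at each position, starting from +3: 3, 4, 5, ….
Undoing it on evzyo: e−3=b, v−4=r, z−5=u, y−6=s, o−7=h.

brush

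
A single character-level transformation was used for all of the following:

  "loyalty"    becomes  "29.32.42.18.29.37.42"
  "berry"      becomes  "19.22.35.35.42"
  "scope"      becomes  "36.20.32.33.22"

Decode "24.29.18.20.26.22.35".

l is letter #12 and maps to 29: an offset of 17. The number is (letter's place in the alphabet, a=1) + 17.
Reversing it on 24.29.18.20.26.22.35: 24→(24−17)÷1=7=g, 29→(29−17)÷1=12=l, 18→(18−17)÷1=1=a, 20→(20−17)÷1=3=c, 26→(26−17)÷1=9=i, 22→(22−17)÷1=5=e, 35→(35−17)÷1=18=r.

glacier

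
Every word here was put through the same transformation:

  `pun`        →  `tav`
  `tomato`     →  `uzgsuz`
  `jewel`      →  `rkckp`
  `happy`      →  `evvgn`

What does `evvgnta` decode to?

Two steps: reverse the string, then apply a Caesar shift of +6.
Undoing it on evvgnta: shift back: e−6=y, v−6=p, v−6=p, g−6=a, n−6=h, t−6=n, a−6=u → yppahnu; then reverse → unhappy.

unhappy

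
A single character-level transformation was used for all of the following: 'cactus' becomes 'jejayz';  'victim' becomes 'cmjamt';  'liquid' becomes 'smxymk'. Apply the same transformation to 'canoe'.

jeusi

Vowels shift forward by 4 and consonants shift forward by 7.
For canoe: c(cons)+7=j, a(vowel)+4=e, n(cons)+7=u, o(vowel)+4=s, e(vowel)+4=i.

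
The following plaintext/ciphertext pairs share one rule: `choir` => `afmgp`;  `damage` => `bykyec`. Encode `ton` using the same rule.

rml

Compare letters: c→a is +24, h→f is +24, o→m is +24 — a constant shift. Each letter is shifted forward by 24 in the alphabet (a Caesar shift of +24).
For ton: t+24=r, o+24=m, n+24=l.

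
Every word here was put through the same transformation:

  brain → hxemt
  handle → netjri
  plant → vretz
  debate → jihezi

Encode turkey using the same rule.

The shift depends on letter class: consonant b→h is +6, but vowel a→e is +4. Vowels shift forward by 4 and consonants shift forward by 6.
On turkey: t(cons)+6=z, u(vowel)+4=y, r(cons)+6=x, k(cons)+6=q, e(vowel)+4=i, y(cons)+6=e.

zyxqie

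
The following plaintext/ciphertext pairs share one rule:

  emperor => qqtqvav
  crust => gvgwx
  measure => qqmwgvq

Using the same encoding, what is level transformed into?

The rule splits by letter class: vowels +12, consonants +4.
Applying it to level: l(cons)+4=p, e(vowel)+12=q, v(cons)+4=z, e(vowel)+12=q, l(cons)+4=p.

pqzqp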